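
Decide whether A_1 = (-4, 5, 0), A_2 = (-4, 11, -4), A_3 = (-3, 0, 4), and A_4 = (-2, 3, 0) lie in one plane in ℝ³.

No

With A_1 as base: A_1A_2 = (0, 6, -4), A_1A_3 = (1, -5, 4), A_1A_4 = (2, -2, 0).
A_1A_3 × A_1A_4 = (8, 8, 8).
A_1A_2 · (A_1A_3 × A_1A_4) = 16.
Since 16 ≠ 0, the four points are not coplanar.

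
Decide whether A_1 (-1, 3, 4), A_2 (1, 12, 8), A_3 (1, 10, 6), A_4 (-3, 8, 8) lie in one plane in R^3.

With A_1 as base: A_1A_2 = (2, 9, 4), A_1A_3 = (2, 7, 2), A_1A_4 = (-2, 5, 4).
A_1A_3 × A_1A_4 = (18, -12, 24).
A_1A_2 · (A_1A_3 × A_1A_4) = 24.
Since 24 ≠ 0, the four points are not coplanar.

No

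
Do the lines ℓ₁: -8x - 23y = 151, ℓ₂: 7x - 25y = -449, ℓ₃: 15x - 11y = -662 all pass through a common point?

The three lines meet at one point iff the augmented coefficient matrix [aᵢ bᵢ cᵢ] has rank < 3, i.e. its determinant vanishes.
Here the determinant is 433.
Nonzero, so no common point exists.

No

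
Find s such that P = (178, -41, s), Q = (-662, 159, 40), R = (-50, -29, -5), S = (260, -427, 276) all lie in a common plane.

The points are coplanar iff PQ · (PR × PS) = 0.
Expanding, this is linear in s: (185296)s + (14823680) = 0.
So s = -80.

-80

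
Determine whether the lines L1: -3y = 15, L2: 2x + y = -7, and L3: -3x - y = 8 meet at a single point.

The three lines meet at one point iff the augmented coefficient matrix [aᵢ bᵢ cᵢ] has rank < 3, i.e. its determinant vanishes.
Here the determinant is 0.
It vanishes, so the lines are concurrent at (-1, -5).

Yes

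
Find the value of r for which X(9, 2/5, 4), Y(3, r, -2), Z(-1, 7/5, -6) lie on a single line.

1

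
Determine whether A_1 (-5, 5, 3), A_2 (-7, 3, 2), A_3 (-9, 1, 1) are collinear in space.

Yes

A_1A_2 = (-2, -2, -1), A_1A_3 = (-4, -4, -2).
A_1A_2 × A_1A_3 = (0, 0, 0).
The cross product vanishes, so the three points are collinear.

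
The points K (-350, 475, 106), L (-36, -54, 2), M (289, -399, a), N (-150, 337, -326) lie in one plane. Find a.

-478

The points are coplanar iff KL · (KM × KN) = 0.
Expanding, this is linear in a: (-62468)a + (-29859704) = 0.
So a = -478.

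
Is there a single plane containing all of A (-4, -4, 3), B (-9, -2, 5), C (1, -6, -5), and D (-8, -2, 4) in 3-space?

No

The four points are coplanar iff the 3×3 determinant with rows AB, AC, AD is zero.
Rows: (-5, 2, 2), (5, -2, -8), (-4, 2, 1).
Expanding along the first row: (-5)(14) − (2)(-27) + (2)(2) = -12.
Nonzero ⇒ not coplanar.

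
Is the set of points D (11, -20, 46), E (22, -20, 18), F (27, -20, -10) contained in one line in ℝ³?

No

DE = (11, 0, -28), DF = (16, 0, -56).
Comparing components 3 and 1: (-28)(16) − (11)(-56) = 168 ≠ 0, so DE and DF are not parallel and the points are not collinear.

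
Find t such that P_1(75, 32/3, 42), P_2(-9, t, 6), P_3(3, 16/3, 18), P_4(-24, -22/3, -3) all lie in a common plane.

The points are coplanar iff P_1P_2 · (P_1P_3 × P_1P_4) = 0.
Expanding, this is linear in t: (-864)t + (-2304) = 0.
So t = -8/3.

-8/3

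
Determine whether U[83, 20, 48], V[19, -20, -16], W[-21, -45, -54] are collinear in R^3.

UV = (-64, -40, -64), UW = (-104, -65, -102).
Comparing components 2 and 3: (-40)(-102) − (-64)(-65) = -80 ≠ 0, so UV and UW are not parallel and the points are not collinear.

No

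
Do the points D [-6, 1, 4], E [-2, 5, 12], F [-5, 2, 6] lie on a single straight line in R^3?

DE = (4, 4, 8), DF = (1, 1, 2).
DE × DF = (0, 0, 0).
The cross product vanishes, so the three points are collinear.

Yes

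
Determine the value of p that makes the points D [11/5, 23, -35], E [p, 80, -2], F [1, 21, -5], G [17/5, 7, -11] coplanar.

Coplanarity ⇔ det[DE; DF; DG] = 0.
Expanding, this is linear in p: (432)p + (3456) = 0.
So p = -8.

-8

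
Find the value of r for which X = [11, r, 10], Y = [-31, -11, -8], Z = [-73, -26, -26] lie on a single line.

4

Direction YZ = (-42, -15, -18). From the x-coordinate of X, the parameter along the line is τ = (11 − (-31))/(-42) = -1.
Then r = (-11) + (-1)·(-15) = 4.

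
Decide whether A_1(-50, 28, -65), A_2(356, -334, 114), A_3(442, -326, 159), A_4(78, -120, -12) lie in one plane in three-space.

No

The four points are coplanar iff the 3×3 determinant with rows A_1A_2, A_1A_3, A_1A_4 is zero.
Rows: (406, -362, 179), (492, -354, 224), (128, -148, 53).
Expanding along the first row: (406)(14390) − (-362)(-2596) + (179)(-27504) = -20628.
Nonzero ⇒ not coplanar.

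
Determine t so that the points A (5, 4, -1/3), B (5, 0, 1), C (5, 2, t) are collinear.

1/3

Collinearity requires AB × AC = 0; each component is linear in t.
The x-component gives (-4)t + (4/3) = 0, so t = 1/3.
The remaining components then also vanish.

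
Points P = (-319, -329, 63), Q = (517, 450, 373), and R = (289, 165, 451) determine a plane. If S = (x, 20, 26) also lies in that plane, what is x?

-16

Coplanarity requires PQ · (PR × PS) = 0.
PQ = (836, 779, 310), PR = (608, 494, 388); the triple product is linear in x with coefficient 149112 and constant term 2385792.
Setting it to zero: x = -16.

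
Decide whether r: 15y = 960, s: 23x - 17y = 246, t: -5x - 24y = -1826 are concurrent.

Yes

The three lines meet at one point iff the augmented coefficient matrix [aᵢ bᵢ cᵢ] has rank < 3, i.e. its determinant vanishes.
Here the determinant is 0.
It vanishes, so the lines are concurrent at (58, 64).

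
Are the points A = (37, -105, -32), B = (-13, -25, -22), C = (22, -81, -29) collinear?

AB = (-50, 80, 10), AC = (-15, 24, 3).
Each component of AC is 3/10 times the corresponding component of AB, so AC = 3/10·AB and the points are collinear.

Yes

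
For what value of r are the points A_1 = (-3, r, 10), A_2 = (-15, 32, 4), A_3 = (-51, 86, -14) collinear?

14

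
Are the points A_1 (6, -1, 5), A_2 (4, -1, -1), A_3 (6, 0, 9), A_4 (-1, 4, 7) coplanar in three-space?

No

With A_1 as base: A_1A_2 = (-2, 0, -6), A_1A_3 = (0, 1, 4), A_1A_4 = (-7, 5, 2).
A_1A_3 × A_1A_4 = (-18, -28, 7).
A_1A_2 · (A_1A_3 × A_1A_4) = -6.
Since -6 ≠ 0, the four points are not coplanar.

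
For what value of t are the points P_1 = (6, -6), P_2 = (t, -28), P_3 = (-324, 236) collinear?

36

The three points are collinear iff det[P_1P_2; P_1P_3] = 0.
This determinant is linear in t: (242)t + (-8712) = 0, so t = 36.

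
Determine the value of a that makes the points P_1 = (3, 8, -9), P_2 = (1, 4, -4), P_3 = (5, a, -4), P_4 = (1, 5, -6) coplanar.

Normal to plane P_1P_2P_4: n = (3, -4, -2); plane equation n·P = -5.
Requiring n·P_3 = -5: (-4)a + (23) = -5.
So a = 7.

7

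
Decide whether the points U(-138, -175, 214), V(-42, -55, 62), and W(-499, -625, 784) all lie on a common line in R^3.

No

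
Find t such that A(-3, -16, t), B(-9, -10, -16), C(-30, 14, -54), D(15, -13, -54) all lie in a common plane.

Coplanarity ⇔ det[AB; AC; AD] = 0.
Expanding, this is linear in t: (513)t + (4104) = 0.
So t = -8.

-8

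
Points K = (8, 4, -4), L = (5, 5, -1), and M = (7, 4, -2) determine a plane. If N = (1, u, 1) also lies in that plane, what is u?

7

Coplanarity requires KL · (KM × KN) = 0.
KL = (-3, 1, 3), KM = (-1, 0, 2); the triple product is linear in u with coefficient 3 and constant term -21.
Setting it to zero: u = 7.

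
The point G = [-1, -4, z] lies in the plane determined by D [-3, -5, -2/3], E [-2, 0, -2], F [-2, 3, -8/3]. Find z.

-4/3

Coplanarity requires DE · (DF × DG) = 0.
DE = (1, 5, -4/3), DF = (1, 8, -2); the triple product is linear in z with coefficient 3 and constant term 4.
Setting it to zero: z = -4/3.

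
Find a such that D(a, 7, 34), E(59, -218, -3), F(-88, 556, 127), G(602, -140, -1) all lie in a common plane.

56

The points are coplanar iff DE · (DF × DG) = 0.
Expanding, this is linear in a: (8592)a + (-481152) = 0.
So a = 56.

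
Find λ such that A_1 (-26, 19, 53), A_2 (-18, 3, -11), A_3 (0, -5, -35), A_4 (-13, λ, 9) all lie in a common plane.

Normal to plane A_1A_2A_3: n = (-128, -960, 224); plane equation n·P = -3040.
Requiring n·A_4 = -3040: (-960)λ + (3680) = -3040.
So λ = 7.

7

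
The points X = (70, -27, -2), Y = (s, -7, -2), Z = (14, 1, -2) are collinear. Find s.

Direction XZ = (-56, 28, 0). From the y-coordinate of Y, the parameter along the line is τ = (-7 − (-27))/28 = 5/7.
Then s = 70 + 5/7·(-56) = 30.

30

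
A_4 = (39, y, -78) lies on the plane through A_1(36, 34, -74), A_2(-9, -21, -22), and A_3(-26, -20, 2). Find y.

35

The plane through A_1, A_2, A_3 has equation −1372x + 196y − 980z = 29792.
Substituting A_4: (196)y + (22932) = 29792, so y = 35.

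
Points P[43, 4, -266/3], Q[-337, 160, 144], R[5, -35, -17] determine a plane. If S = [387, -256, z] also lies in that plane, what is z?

A normal to the plane is n = PQ × PR = (20254, 18392, 20748).
S lies in the plane iff n · PS = 0.
This gives (20748)z + (4025112) = 0, so z = -194.

-194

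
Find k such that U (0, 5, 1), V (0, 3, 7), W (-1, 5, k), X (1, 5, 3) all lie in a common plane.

-1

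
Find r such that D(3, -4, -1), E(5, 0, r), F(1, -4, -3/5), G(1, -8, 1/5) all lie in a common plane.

Coplanarity ⇔ det[DE; DF; DG] = 0.
Expanding, this is linear in r: (8)r + (88/5) = 0.
So r = -11/5.

-11/5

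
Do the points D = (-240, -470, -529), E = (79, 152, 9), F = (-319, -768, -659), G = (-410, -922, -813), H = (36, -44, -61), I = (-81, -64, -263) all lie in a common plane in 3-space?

Yes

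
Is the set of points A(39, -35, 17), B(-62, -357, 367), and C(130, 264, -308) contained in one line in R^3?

AB = (-101, -322, 350), AC = (91, 299, -325).
AB × AC = (0, -975, -897).
The cross product is nonzero, so the points do not lie on one line.

No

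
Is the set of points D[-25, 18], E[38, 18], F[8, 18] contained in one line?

Yes

DE = (63, 0), DF = (33, 0).
Twice the signed area of △DEF is (63)(0) − (0)(33) = 0.
The triangle is degenerate (zero area), so the points are collinear.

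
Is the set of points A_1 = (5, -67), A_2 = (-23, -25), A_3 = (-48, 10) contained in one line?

No

A_1A_2 = (-28, 42), A_1A_3 = (-53, 77).
Twice the signed area of △A_1A_2A_3 is (-28)(77) − (42)(-53) = 70.
The area is nonzero, so the three points are not collinear.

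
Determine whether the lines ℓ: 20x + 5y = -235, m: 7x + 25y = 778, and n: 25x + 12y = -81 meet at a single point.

Yes

The three lines meet at one point iff the augmented coefficient matrix [aᵢ bᵢ cᵢ] has rank < 3, i.e. its determinant vanishes.
Here the determinant is 0.
It vanishes, so the lines are concurrent at (-21, 37).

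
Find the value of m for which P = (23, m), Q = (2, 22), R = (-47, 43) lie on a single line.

The three points are collinear iff det[PQ; PR] = 0.
This determinant is linear in m: (-49)m + (637) = 0, so m = 13.

13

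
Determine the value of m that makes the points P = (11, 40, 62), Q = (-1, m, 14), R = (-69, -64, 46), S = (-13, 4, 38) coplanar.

Normal to plane PRS: n = (1920, -1536, 384); plane equation n·X = -16512.
Requiring n·Q = -16512: (-1536)m + (3456) = -16512.
So m = 13.

13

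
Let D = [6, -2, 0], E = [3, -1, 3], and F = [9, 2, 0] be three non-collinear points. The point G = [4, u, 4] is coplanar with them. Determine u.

Coplanarity requires DE · (DF × DG) = 0.
DE = (-3, 1, 3), DF = (3, 4, 0); the triple product is linear in u with coefficient 9 and constant term -18.
Setting it to zero: u = 2.

2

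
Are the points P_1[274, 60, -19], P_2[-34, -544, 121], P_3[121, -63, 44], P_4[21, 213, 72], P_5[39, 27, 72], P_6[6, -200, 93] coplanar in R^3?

The plane through P_1, P_2, P_3 has normal n = P_1P_2 × P_1P_3 = (-20832, -2016, -54528) and equation n·P = -4792896.
Checking the remaining points: n·P_4 = -4792896, n·P_5 = -4792896, n·P_6 = -4792896.
All equal -4792896, so all 6 points lie in one plane.

Yes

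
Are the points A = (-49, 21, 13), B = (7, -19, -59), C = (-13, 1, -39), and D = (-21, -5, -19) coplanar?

No

With A as base: AB = (56, -40, -72), AC = (36, -20, -52), AD = (28, -26, -32).
AC × AD = (-712, -304, -376).
AB · (AC × AD) = -640.
Since -640 ≠ 0, the four points are not coplanar.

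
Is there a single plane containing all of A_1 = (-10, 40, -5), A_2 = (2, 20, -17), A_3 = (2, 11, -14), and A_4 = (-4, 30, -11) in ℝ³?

Yes

A normal to the plane through A_1, A_2, A_3 is n = A_1A_2 × A_1A_3 = (-168, -36, -108).
The plane has equation n·P = 780. For A_4: n·A_4 = 780.
Equal, so A_4 lies in the plane and all four are coplanar.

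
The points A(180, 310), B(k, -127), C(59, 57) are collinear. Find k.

Collinearity: (B − A) must be parallel to (C − A) = (-121, -253).
Cross-multiplying the components: (k − 180)·(-253) = (-437)·(-121).
Solving gives k = -29.

-29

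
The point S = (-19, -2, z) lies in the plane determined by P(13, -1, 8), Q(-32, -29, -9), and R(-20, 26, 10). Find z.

5/3

A normal to the plane is n = PQ × PR = (403, 651, -2139).
S lies in the plane iff n · PS = 0.
This gives (-2139)z + (3565) = 0, so z = 5/3.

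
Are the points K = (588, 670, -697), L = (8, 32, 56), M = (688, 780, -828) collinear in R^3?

KL = (-580, -638, 753), KM = (100, 110, -131).
KL × KM = (748, -680, 0).
The cross product is nonzero, so the points do not lie on one line.

No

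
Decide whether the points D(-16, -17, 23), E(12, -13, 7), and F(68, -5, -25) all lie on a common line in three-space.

Yes

DE = (28, 4, -16), DF = (84, 12, -48).
DE × DF = (0, 0, 0).
The cross product vanishes, so the three points are collinear.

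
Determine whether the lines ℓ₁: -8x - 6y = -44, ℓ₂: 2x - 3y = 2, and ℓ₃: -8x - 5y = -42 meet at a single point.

Yes

Intersecting ℓ₁ and ℓ₂: solving the 2×2 system gives (x, y) = (4, 2).
Substitute into ℓ₃: (-8)(4) + (-5)(2) = -42.
This equals -42, so (4, 2) lies on all three lines and they are concurrent.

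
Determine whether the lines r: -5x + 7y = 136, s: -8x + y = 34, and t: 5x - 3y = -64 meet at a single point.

Yes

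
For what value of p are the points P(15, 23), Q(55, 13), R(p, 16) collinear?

43

Collinearity: (R − P) must be parallel to (Q − P) = (40, -10).
Cross-multiplying the components: (p − 15)·(-10) = (-7)·(40).
Solving gives p = 43.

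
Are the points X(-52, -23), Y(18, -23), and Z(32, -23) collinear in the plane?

XY = (70, 0), XZ = (84, 0).
Checking proportionality: XZ = 6/5·XY, so the vectors are parallel and the points are collinear.

Yes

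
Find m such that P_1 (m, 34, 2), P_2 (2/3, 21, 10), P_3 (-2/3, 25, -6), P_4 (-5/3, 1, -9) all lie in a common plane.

The points are coplanar iff P_1P_2 · (P_1P_3 × P_1P_4) = 0.
Expanding, this is linear in m: (396)m + (-132) = 0.
So m = 1/3.

1/3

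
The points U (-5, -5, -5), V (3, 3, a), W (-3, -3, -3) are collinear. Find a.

3

Collinearity requires UV × UW = 0; each component is linear in a.
The x-component gives (-2)a + (6) = 0, so a = 3.
The remaining components then also vanish.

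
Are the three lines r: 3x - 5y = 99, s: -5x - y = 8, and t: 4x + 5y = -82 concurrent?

No

Intersecting r and s: solving the 2×2 system gives (x, y) = (59/28, -519/28).
Substitute into t: (4)(59/28) + (5)(-519/28) = -337/4.
But t requires -82 ≠ -337/4, so the three lines have no common point.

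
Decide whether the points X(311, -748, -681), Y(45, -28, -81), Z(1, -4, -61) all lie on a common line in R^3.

No

XY = (-266, 720, 600), XZ = (-310, 744, 620).
Comparing components 3 and 1: (600)(-310) − (-266)(620) = -21080 ≠ 0, so XY and XZ are not parallel and the points are not collinear.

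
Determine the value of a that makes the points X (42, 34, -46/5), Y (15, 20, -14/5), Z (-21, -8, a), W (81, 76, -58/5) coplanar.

14/5

Normal to plane XYW: n = (-1176/5, 924/5, -588); plane equation n·P = 9072/5.
Requiring n·Z = 9072/5: (-588)a + (17304/5) = 9072/5.
So a = 14/5.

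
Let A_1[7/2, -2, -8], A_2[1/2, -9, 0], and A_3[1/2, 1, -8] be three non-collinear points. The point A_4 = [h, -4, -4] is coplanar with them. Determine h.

A normal to the plane is n = A_1A_2 × A_1A_3 = (-24, -24, -30).
A_4 lies in the plane iff n · A_1A_4 = 0.
This gives (-24)h + (12) = 0, so h = 1/2.

1/2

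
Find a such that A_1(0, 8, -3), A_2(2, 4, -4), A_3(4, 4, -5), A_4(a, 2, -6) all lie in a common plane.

6

Normal to plane A_1A_2A_3: n = (4, 0, 8); plane equation n·P = -24.
Requiring n·A_4 = -24: (4)a + (-48) = -24.
So a = 6.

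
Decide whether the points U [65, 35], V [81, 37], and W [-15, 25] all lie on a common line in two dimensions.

UV = (16, 2), UW = (-80, -10).
Checking proportionality: UW = -5·UV, so the vectors are parallel and the points are collinear.

Yes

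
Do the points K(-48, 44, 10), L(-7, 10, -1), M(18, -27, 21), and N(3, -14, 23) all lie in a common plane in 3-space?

No

With K as base: KL = (41, -34, -11), KM = (66, -71, 11), KN = (51, -58, 13).
KM × KN = (-285, -297, -207).
KL · (KM × KN) = 690.
Since 690 ≠ 0, the four points are not coplanar.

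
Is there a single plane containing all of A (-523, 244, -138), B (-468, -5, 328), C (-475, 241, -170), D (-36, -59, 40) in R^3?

The four points are coplanar iff the 3×3 determinant with rows AB, AC, AD is zero.
Rows: (55, -249, 466), (48, -3, -32), (487, -303, 178).
Expanding along the first row: (55)(-10230) − (-249)(24128) + (466)(-13083) = -651456.
Nonzero ⇒ not coplanar.

No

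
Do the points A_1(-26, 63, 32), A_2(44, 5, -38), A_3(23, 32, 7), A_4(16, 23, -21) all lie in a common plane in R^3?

A normal to the plane through A_1, A_2, A_3 is n = A_1A_2 × A_1A_3 = (-720, -1680, 672).
The plane has equation n·P = -65616. For A_4: n·A_4 = -64272.
-64272 ≠ -65616, so A_4 is off the plane.

No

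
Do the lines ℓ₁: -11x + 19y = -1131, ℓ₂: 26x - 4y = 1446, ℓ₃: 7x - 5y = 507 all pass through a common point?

Intersecting ℓ₁ and ℓ₂: solving the 2×2 system gives (x, y) = (51, -30).
Substitute into ℓ₃: (7)(51) + (-5)(-30) = 507.
This equals 507, so (51, -30) lies on all three lines and they are concurrent.

Yes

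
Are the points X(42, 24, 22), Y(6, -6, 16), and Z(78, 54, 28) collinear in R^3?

Yes

XY = (-36, -30, -6), XZ = (36, 30, 6).
XY × XZ = (0, 0, 0).
The cross product vanishes, so the three points are collinear.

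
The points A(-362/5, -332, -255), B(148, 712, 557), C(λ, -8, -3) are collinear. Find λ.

Collinearity requires AB × AC = 0; each component is linear in λ.
The y-component gives (812)λ + (3248) = 0, so λ = -4.
The remaining components then also vanish.

-4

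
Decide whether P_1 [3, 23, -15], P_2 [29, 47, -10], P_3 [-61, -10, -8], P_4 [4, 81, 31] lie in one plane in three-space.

No

The four points are coplanar iff the 3×3 determinant with rows P_1P_2, P_1P_3, P_1P_4 is zero.
Rows: (26, 24, 5), (-64, -33, 7), (1, 58, 46).
Expanding along the first row: (26)(-1924) − (24)(-2951) + (5)(-3679) = 2405.
Nonzero ⇒ not coplanar.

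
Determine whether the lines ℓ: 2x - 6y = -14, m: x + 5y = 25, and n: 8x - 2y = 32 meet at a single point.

Yes

Lines aᵢx + bᵢy = cᵢ with pairwise distinct directions are concurrent exactly when det[aᵢ bᵢ cᵢ] = 0.
Here the determinant is 0.
It vanishes, so the lines are concurrent at (5, 4).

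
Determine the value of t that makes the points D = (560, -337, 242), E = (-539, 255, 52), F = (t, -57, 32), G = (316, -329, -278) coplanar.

Normal to plane DEG: n = (-306320, -525120, 135656); plane equation n·P = 38254992.
Requiring n·F = 38254992: (-306320)t + (34272832) = 38254992.
So t = -13.

-13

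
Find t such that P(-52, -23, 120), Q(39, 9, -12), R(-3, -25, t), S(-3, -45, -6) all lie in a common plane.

Coplanarity ⇔ det[PQ; PR; PS] = 0.
Expanding, this is linear in t: (3570)t + (-78540) = 0.
So t = 22.

22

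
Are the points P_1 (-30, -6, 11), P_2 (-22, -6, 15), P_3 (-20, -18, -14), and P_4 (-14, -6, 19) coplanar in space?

Yes

The four points are coplanar iff the 3×3 determinant with rows P_1P_2, P_1P_3, P_1P_4 is zero.
Rows: (8, 0, 4), (10, -12, -25), (16, 0, 8).
Expanding along the first row: (8)(-96) − (0)(480) + (4)(192) = 0.
Zero determinant ⇒ coplanar.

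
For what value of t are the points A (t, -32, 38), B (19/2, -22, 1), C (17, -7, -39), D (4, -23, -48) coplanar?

11/2

The points are coplanar iff AB · (AC × AD) = 0.
Expanding, this is linear in t: (775)t + (-8525/2) = 0.
So t = 11/2.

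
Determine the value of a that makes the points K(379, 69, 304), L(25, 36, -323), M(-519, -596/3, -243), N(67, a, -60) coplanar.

Normal to plane KLM: n = (-149776, 369408, 65120); plane equation n·P = -11479472.
Requiring n·N = -11479472: (369408)a + (-13942192) = -11479472.
So a = 20/3.

20/3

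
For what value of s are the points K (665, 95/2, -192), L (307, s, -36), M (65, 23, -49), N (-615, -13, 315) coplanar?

30

Coplanarity ⇔ det[KL; KM; KN] = 0.
Expanding, this is linear in s: (121160)s + (-3634800) = 0.
So s = 30.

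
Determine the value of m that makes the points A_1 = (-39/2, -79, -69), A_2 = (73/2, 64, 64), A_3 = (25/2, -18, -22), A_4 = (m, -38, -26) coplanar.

-15/2

Coplanarity ⇔ det[A_1A_2; A_1A_3; A_1A_4] = 0.
Expanding, this is linear in m: (-1392)m + (-10440) = 0.
So m = -15/2.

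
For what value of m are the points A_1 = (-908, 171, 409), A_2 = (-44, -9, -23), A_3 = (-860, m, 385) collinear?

161

Collinearity requires A_1A_2 × A_1A_3 = 0; each component is linear in m.
The x-component gives (432)m + (-69552) = 0, so m = 161.
The remaining components then also vanish.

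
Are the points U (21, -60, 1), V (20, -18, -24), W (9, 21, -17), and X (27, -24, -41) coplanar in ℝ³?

The four points are coplanar iff the 3×3 determinant with rows UV, UW, UX is zero.
Rows: (-1, 42, -25), (-12, 81, -18), (6, 36, -42).
Expanding along the first row: (-1)(-2754) − (42)(612) + (-25)(-918) = 0.
Zero determinant ⇒ coplanar.

Yes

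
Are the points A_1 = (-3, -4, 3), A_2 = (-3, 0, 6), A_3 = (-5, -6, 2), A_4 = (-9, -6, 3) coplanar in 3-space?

A normal to the plane through A_1, A_2, A_3 is n = A_1A_2 × A_1A_3 = (2, -6, 8).
The plane has equation n·P = 42. For A_4: n·A_4 = 42.
Equal, so A_4 lies in the plane and all four are coplanar.

Yes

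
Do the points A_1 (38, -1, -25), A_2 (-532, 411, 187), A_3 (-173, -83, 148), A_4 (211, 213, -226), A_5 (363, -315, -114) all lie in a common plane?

Yes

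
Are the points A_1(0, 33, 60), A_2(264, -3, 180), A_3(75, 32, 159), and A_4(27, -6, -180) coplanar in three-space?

No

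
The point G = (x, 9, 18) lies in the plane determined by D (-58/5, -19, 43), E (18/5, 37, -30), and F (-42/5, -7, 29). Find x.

-22/5

The plane through D, E, F has equation 92x − (104/5)y + (16/5)z = -2672/5.
Substituting G: (92)x + (-648/5) = -2672/5, so x = -22/5.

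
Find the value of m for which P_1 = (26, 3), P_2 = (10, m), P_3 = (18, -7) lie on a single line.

The three points are collinear iff det[P_1P_2; P_1P_3] = 0.
This determinant is linear in m: (8)m + (136) = 0, so m = -17.

-17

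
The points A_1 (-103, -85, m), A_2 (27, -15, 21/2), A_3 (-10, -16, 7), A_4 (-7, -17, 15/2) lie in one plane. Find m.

23/2

The points are coplanar iff A_1A_2 · (A_1A_3 × A_1A_4) = 0.
Expanding, this is linear in m: (-40)m + (460) = 0.
So m = 23/2.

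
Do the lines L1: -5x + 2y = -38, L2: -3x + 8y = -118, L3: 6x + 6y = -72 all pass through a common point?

Yes

Intersecting L1 and L2: solving the 2×2 system gives (x, y) = (2, -14).
Substitute into L3: (6)(2) + (6)(-14) = -72.
This equals -72, so (2, -14) lies on all three lines and they are concurrent.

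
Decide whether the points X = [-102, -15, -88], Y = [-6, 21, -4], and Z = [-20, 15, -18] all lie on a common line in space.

No

XY = (96, 36, 84), XZ = (82, 30, 70).
Comparing components 3 and 1: (84)(82) − (96)(70) = 168 ≠ 0, so XY and XZ are not parallel and the points are not collinear.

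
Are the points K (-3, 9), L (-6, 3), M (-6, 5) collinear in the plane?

No

KL = (-3, -6), KM = (-3, -4).
Twice the signed area of △KLM is (-3)(-4) − (-6)(-3) = -6.
The area is nonzero, so the three points are not collinear.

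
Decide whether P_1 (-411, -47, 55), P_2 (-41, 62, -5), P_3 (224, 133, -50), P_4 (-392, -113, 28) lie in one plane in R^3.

No

A normal to the plane through P_1, P_2, P_3 is n = P_1P_2 × P_1P_3 = (-645, 750, -2615).
The plane has equation n·P = 86020. For P_4: n·P_4 = 94870.
94870 ≠ 86020, so P_4 is off the plane.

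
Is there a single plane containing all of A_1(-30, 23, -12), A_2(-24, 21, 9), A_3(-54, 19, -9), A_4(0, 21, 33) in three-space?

With A_1 as base: A_1A_2 = (6, -2, 21), A_1A_3 = (-24, -4, 3), A_1A_4 = (30, -2, 45).
A_1A_3 × A_1A_4 = (-174, 1170, 168).
A_1A_2 · (A_1A_3 × A_1A_4) = 144.
Since 144 ≠ 0, the four points are not coplanar.

No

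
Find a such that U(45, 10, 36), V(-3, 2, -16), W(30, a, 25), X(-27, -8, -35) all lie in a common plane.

3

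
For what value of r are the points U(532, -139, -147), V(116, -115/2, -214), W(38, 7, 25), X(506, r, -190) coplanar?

Coplanarity ⇔ det[UV; UW; UX] = 0.
Expanding, this is linear in r: (104650)r + (14807975) = 0.
So r = -283/2.

-283/2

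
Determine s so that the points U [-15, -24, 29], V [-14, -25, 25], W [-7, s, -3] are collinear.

-32

Collinearity requires UV × UW = 0; each component is linear in s.
The x-component gives (4)s + (128) = 0, so s = -32.
The remaining components then also vanish.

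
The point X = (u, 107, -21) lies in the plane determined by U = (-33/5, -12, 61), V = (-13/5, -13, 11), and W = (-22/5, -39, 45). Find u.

-21/5

A normal to the plane is n = UV × UW = (-1334, -46, -529/5).
X lies in the plane iff n · UX = 0.
This gives (-1334)u + (-28014/5) = 0, so u = -21/5.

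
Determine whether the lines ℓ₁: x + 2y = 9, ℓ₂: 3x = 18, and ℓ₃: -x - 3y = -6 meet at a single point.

No

The three lines meet at one point iff the augmented coefficient matrix [aᵢ bᵢ cᵢ] has rank < 3, i.e. its determinant vanishes.
Here the determinant is -27.
Nonzero, so no common point exists.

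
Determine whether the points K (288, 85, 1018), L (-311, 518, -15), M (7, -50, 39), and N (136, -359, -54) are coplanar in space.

Yes

The four points are coplanar iff the 3×3 determinant with rows KL, KM, KN is zero.
Rows: (-599, 433, -1033), (-281, -135, -979), (-152, -444, -1072).
Expanding along the first row: (-599)(-289956) − (433)(152424) + (-1033)(104244) = 0.
Zero determinant ⇒ coplanar.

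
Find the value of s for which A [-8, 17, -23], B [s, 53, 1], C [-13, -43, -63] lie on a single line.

-5

Collinearity requires AB × AC = 0; each component is linear in s.
The y-component gives (40)s + (200) = 0, so s = -5.
The remaining components then also vanish.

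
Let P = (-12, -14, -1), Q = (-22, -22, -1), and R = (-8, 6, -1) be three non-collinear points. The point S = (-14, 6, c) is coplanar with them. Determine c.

-1

The plane through P, Q, R has equation −168z = 168.
Substituting S: (-168)c + (0) = 168, so c = -1.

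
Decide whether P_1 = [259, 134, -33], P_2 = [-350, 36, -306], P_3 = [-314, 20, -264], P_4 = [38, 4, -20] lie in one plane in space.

Yes

The four points are coplanar iff the 3×3 determinant with rows P_1P_2, P_1P_3, P_1P_4 is zero.
Rows: (-609, -98, -273), (-573, -114, -231), (-221, -130, 13).
Expanding along the first row: (-609)(-31512) − (-98)(-58500) + (-273)(49296) = 0.
Zero determinant ⇒ coplanar.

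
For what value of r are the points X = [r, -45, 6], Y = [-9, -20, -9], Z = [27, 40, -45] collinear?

-24

Collinearity requires XY × XZ = 0; each component is linear in r.
The y-component gives (-36)r + (-864) = 0, so r = -24.
The remaining components then also vanish.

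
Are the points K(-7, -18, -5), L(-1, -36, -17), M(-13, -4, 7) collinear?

No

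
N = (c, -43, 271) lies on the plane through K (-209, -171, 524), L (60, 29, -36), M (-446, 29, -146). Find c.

448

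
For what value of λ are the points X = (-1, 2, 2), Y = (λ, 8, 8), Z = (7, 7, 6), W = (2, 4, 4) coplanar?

8

Normal to plane XZW: n = (2, -4, 1); plane equation n·P = -8.
Requiring n·Y = -8: (2)λ + (-24) = -8.
So λ = 8.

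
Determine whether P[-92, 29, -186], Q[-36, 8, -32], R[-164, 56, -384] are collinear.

PQ = (56, -21, 154), PR = (-72, 27, -198).
Each component of PR is -9/7 times the corresponding component of PQ, so PR = -9/7·PQ and the points are collinear.

Yes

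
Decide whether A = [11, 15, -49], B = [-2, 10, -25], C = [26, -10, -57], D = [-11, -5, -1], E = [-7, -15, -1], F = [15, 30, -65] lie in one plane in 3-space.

The plane through A, B, C has normal n = AB × AC = (640, 256, 400) and equation n·P = -8720.
Checking the remaining points: n·D = -8720, n·E = -8720, n·F = -8720.
All equal -8720, so all 6 points lie in one plane.

Yes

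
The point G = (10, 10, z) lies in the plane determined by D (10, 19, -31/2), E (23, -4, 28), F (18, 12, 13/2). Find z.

The plane through D, E, F has equation −(403/2)x + 62y + 93z = -4557/2.
Substituting G: (93)z + (-1395) = -4557/2, so z = -19/2.

-19/2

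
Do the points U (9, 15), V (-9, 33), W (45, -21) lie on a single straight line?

UV = (-18, 18), UW = (36, -36).
Checking proportionality: UW = -2·UV, so the vectors are parallel and the points are collinear.

Yes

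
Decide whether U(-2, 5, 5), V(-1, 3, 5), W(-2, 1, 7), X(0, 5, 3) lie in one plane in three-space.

Yes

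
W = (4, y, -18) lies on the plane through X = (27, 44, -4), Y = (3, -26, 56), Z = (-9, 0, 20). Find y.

43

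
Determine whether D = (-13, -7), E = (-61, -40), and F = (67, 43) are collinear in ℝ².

No

DE = (-48, -33), DF = (80, 50).
If collinear, DF would be a scalar multiple of DE. But (-48)·(50) ≠ (-33)·(80) (difference 240), so they are not parallel; the points are not collinear.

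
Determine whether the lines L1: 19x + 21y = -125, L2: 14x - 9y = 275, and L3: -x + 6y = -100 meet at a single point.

Yes

Intersecting L1 and L2: solving the 2×2 system gives (x, y) = (10, -15).
Substitute into L3: (-1)(10) + (6)(-15) = -100.
This equals -100, so (10, -15) lies on all three lines and they are concurrent.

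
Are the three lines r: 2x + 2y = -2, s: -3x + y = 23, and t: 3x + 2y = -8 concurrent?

The three lines meet at one point iff the augmented coefficient matrix [aᵢ bᵢ cᵢ] has rank < 3, i.e. its determinant vanishes.
Here the determinant is 0.
It vanishes, so the lines are concurrent at (-6, 5).

Yes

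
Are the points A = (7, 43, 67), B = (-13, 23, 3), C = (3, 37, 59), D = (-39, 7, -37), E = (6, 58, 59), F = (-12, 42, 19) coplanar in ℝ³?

No

The plane through A, B, C has normal n = AB × AC = (-224, 96, 40) and equation n·P = 5240.
Checking the remaining points: n·D = 7928, n·E = 6584, n·F = 7480.
Since n·D = 7928 ≠ 5240, D is off the plane and the points are not all coplanar.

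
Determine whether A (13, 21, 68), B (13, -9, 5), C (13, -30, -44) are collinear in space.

No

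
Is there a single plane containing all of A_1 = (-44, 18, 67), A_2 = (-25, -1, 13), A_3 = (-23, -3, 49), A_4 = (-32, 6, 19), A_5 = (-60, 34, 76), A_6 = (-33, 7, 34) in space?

Yes

The plane through A_1, A_2, A_3 has normal n = A_1A_2 × A_1A_3 = (-792, -792, 0) and equation n·P = 20592.
Checking the remaining points: n·A_4 = 20592, n·A_5 = 20592, n·A_6 = 20592.
All equal 20592, so all 6 points lie in one plane.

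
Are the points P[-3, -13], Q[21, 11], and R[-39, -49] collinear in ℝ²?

Yes

PQ = (24, 24), PR = (-36, -36).
det[PQ; PR] = (24)(-36) − (24)(-36) = 0.
The determinant is zero, so the points are collinear.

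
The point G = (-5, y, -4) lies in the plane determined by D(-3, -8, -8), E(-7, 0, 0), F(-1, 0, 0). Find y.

-4

A normal to the plane is n = DE × DF = (0, 48, -48).
G lies in the plane iff n · DG = 0.
This gives (48)y + (192) = 0, so y = -4.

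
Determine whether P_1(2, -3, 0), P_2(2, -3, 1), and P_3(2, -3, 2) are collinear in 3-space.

Yes

P_1P_2 = (0, 0, 1), P_1P_3 = (0, 0, 2).
Each component of P_1P_3 is 2 times the corresponding component of P_1P_2, so P_1P_3 = 2·P_1P_2 and the points are collinear.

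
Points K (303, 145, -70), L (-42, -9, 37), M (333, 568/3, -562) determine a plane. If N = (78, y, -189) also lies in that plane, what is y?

Coplanarity requires KL · (KM × KN) = 0.
KL = (-345, -154, 107), KM = (30, 133/3, -492); the triple product is linear in y with coefficient -166530 and constant term 9436700.
Setting it to zero: y = 170/3.

170/3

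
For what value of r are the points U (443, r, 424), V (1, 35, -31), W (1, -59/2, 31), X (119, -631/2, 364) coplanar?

The points are coplanar iff UV · (UW × UX) = 0.
Expanding, this is linear in r: (-7316)r + (-1550992) = 0.
So r = -212.

-212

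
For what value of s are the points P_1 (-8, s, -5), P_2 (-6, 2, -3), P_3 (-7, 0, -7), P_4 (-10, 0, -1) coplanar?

0

Coplanarity ⇔ det[P_1P_2; P_1P_3; P_1P_4] = 0.
Expanding, this is linear in s: (-18)s + (0) = 0.
So s = 0.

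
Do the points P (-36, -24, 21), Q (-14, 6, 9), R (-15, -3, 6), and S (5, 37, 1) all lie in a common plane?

Yes

A normal to the plane through P, Q, R is n = PQ × PR = (-198, 78, -168).
The plane has equation n·X = 1728. For S: n·S = 1728.
Equal, so S lies in the plane and all four are coplanar.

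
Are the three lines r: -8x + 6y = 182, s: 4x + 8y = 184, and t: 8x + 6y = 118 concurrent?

Intersecting r and s: solving the 2×2 system gives (x, y) = (-4, 25).
Substitute into t: (8)(-4) + (6)(25) = 118.
This equals 118, so (-4, 25) lies on all three lines and they are concurrent.

Yes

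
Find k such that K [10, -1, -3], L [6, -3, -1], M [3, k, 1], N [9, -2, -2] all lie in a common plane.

Normal to plane KLN: n = (0, 2, 2); plane equation n·P = -8.
Requiring n·M = -8: (2)k + (2) = -8.
So k = -5.

-5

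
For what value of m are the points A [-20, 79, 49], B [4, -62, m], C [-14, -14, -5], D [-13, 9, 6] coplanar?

-47

Normal to plane ACD: n = (219, -120, 231); plane equation n·P = -2541.
Requiring n·B = -2541: (231)m + (8316) = -2541.
So m = -47.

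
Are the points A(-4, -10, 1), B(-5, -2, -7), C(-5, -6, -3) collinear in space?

No

AB = (-1, 8, -8), AC = (-1, 4, -4).
AB × AC = (0, 4, 4).
The cross product is nonzero, so the points do not lie on one line.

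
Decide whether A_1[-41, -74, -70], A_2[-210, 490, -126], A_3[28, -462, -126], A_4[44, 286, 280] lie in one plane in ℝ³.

A normal to the plane through A_1, A_2, A_3 is n = A_1A_2 × A_1A_3 = (-53312, -13328, 26656).
The plane has equation n·P = 1306144. For A_4: n·A_4 = 1306144.
Equal, so A_4 lies in the plane and all four are coplanar.

Yes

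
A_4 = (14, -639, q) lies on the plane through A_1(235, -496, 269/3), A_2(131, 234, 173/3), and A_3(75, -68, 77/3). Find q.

-43/3

A normal to the plane is n = A_1A_2 × A_1A_3 = (-33024, -1536, 72288).
A_4 lies in the plane iff n · A_1A_4 = 0.
This gives (72288)q + (1036128) = 0, so q = -43/3.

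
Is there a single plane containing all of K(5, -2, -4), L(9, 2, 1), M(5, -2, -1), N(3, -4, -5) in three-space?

Yes

A normal to the plane through K, L, M is n = KL × KM = (12, -12, 0).
The plane has equation n·P = 84. For N: n·N = 84.
Equal, so N lies in the plane and all four are coplanar.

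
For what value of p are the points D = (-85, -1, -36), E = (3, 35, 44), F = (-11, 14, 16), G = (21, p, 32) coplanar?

Normal to plane DEF: n = (672, 1344, -1344); plane equation n·P = -10080.
Requiring n·G = -10080: (1344)p + (-28896) = -10080.
So p = 14.

14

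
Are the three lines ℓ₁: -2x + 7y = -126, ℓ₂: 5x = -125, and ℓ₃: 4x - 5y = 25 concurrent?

Intersecting ℓ₁ and ℓ₂: solving the 2×2 system gives (x, y) = (-25, -176/7).
Substitute into ℓ₃: (4)(-25) + (-5)(-176/7) = 180/7.
But ℓ₃ requires 25 ≠ 180/7, so the three lines have no common point.

No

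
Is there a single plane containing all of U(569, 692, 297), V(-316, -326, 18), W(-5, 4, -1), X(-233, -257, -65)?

No

The four points are coplanar iff the 3×3 determinant with rows UV, UW, UX is zero.
Rows: (-885, -1018, -279), (-574, -688, -298), (-802, -949, -362).
Expanding along the first row: (-885)(-33746) − (-1018)(-31208) + (-279)(-7050) = 62416.
Nonzero ⇒ not coplanar.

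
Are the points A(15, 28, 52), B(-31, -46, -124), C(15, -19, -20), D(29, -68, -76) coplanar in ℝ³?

A normal to the plane through A, B, C is n = AB × AC = (-2944, -3312, 2162).
The plane has equation n·P = -24472. For D: n·D = -24472.
Equal, so D lies in the plane and all four are coplanar.

Yes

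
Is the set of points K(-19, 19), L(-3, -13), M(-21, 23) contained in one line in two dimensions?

Yes

KL = (16, -32), KM = (-2, 4).
det[KL; KM] = (16)(4) − (-32)(-2) = 0.
The determinant is zero, so the points are collinear.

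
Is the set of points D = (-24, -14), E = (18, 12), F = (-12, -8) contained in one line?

DE = (42, 26), DF = (12, 6).
Twice the signed area of △DEF is (42)(6) − (26)(12) = -60.
The area is nonzero, so the three points are not collinear.

No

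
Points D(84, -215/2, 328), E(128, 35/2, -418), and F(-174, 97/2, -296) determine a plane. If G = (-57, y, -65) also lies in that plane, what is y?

-13

Coplanarity requires DE · (DF × DG) = 0.
DE = (44, 125, -746), DF = (-258, 156, -624); the triple product is linear in y with coefficient 219924 and constant term 2859012.
Setting it to zero: y = -13.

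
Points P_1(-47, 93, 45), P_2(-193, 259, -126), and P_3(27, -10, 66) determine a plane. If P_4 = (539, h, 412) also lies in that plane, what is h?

A normal to the plane is n = P_1P_2 × P_1P_3 = (-14127, -9588, 2754).
P_4 lies in the plane iff n · P_1P_4 = 0.
This gives (-9588)h + (-6376020) = 0, so h = -665.

-665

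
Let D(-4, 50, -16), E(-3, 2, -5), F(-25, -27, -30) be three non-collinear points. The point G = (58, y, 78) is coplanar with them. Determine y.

14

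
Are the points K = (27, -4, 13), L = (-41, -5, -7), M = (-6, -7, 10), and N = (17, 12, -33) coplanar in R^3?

Yes

The four points are coplanar iff the 3×3 determinant with rows KL, KM, KN is zero.
Rows: (-68, -1, -20), (-33, -3, -3), (-10, 16, -46).
Expanding along the first row: (-68)(186) − (-1)(1488) + (-20)(-558) = 0.
Zero determinant ⇒ coplanar.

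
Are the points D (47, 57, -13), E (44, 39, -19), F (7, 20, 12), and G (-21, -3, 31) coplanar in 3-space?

The four points are coplanar iff the 3×3 determinant with rows DE, DF, DG is zero.
Rows: (-3, -18, -6), (-40, -37, 25), (-68, -60, 44).
Expanding along the first row: (-3)(-128) − (-18)(-60) + (-6)(-116) = 0.
Zero determinant ⇒ coplanar.

Yes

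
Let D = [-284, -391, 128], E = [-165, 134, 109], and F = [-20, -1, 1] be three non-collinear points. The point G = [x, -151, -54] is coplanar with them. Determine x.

40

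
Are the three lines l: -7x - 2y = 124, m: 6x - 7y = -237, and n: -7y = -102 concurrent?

No

Intersecting l and m: solving the 2×2 system gives (x, y) = (-22, 15).
Substitute into n: (0)(-22) + (-7)(15) = -105.
But n requires -102 ≠ -105, so the three lines have no common point.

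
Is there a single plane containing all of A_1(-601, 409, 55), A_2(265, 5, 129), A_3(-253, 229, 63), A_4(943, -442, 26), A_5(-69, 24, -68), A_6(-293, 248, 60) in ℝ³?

Yes

The plane through A_1, A_2, A_3 has normal n = A_1A_2 × A_1A_3 = (10088, 18824, -15288) and equation n·P = 795288.
Checking the remaining points: n·A_4 = 795288, n·A_5 = 795288, n·A_6 = 795288.
All equal 795288, so all 6 points lie in one plane.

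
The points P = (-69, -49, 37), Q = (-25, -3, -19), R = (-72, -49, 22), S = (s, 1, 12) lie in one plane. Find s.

-14

The points are coplanar iff PQ · (PR × PS) = 0.
Expanding, this is linear in s: (-690)s + (-9660) = 0.
So s = -14.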